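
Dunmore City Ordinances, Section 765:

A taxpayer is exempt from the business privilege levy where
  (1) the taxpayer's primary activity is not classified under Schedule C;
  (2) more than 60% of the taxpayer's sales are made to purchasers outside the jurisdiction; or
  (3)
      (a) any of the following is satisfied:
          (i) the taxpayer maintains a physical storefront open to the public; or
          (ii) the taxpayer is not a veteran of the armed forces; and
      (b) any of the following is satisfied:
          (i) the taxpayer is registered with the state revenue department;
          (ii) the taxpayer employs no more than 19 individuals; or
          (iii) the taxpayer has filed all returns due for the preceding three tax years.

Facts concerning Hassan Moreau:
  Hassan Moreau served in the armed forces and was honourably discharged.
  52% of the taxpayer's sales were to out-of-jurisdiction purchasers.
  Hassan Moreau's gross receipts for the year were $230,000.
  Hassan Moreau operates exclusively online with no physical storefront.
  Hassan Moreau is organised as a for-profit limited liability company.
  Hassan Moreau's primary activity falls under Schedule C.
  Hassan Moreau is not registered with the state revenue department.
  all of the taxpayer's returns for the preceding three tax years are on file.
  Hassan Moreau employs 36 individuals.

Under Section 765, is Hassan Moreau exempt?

No — not exempt.

(1) not (Schedule C activity) — not satisfied.
(2) >60% out-of-jur. sales — not met.
(i) has storefront — not met.
(ii) not (veteran) — fails.
(a): F OR F → false.
(i) state-registered — fails.
(ii) ≤ 19 employees — not met.
(iii) returns current — satisfied.
(b) = F OR F OR T = true.
(3) = F AND T = false.
Overall: F OR F OR F → false.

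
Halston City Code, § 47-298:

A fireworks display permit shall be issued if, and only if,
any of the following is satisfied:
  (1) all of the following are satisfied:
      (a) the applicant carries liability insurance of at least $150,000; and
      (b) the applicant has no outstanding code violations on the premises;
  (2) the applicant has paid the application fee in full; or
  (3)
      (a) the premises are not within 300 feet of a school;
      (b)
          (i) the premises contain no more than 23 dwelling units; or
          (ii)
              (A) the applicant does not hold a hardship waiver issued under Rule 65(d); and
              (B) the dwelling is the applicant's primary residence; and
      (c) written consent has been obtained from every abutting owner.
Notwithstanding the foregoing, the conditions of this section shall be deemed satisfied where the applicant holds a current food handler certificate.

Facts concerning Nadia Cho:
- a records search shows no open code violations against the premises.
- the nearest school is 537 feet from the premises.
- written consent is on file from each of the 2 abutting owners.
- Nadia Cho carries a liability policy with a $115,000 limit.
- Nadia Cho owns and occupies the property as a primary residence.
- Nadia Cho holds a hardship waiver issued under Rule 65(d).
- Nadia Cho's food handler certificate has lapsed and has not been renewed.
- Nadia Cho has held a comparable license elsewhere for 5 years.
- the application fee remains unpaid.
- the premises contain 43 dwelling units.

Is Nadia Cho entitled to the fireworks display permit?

No — denied.

(a) insurance ≥ $150,000 — not satisfied.
(b) no code violations — holds.
(1) = F AND T = false.
(2) fee paid — not satisfied.
(a) ≥300 ft from school — holds.
(i) ≤ 23 units — not satisfied.
(A) not (hardship waiver) — not met.
(B) primary residence — satisfied.
So (ii) is not satisfied (F AND T).
(b): F OR F → false.
(c) all abutters consent — met.
(3): T AND F AND T → false.
Overall: F OR F OR F → false.
Exception (food handler cert.) — not satisfied.
Result: main false OR exception false → false.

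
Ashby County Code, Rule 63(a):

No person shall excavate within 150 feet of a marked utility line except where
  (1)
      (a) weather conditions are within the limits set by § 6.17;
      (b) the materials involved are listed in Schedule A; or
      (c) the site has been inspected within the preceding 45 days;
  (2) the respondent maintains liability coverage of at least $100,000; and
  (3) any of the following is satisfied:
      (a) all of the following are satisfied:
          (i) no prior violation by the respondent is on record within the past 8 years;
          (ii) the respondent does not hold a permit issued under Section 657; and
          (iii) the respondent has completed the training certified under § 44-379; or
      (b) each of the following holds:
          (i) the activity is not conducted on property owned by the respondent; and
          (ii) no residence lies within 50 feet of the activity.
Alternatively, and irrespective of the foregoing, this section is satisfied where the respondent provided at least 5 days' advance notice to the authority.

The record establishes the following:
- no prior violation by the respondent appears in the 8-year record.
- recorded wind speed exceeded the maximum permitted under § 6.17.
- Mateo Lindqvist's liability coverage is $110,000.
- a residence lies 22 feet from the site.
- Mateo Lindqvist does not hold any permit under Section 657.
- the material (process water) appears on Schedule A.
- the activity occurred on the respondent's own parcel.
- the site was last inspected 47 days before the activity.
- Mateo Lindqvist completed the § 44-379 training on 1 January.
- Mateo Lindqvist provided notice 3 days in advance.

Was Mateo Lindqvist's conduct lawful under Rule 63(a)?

(a) weather ok — not satisfied.
(b) Schedule A material — holds.
(c) site inspected — fails.
(1): F OR T OR F → true.
(2) coverage ≥ $100,000 — met.
(i) no prior violation — holds.
(ii) not (holds permit) — satisfied.
(iii) training certified — satisfied.
So (a) is satisfied (T AND T AND T).
(i) not (own property) — fails.
(ii) no residence in 50 ft — fails.
So (b) is not satisfied (F AND F).
So (3) is satisfied (T OR F).
Overall = T AND T AND T = true.
Exception (≥5 days' notice) — not satisfied.
Result: main true OR exception false → true.

Yes — lawful.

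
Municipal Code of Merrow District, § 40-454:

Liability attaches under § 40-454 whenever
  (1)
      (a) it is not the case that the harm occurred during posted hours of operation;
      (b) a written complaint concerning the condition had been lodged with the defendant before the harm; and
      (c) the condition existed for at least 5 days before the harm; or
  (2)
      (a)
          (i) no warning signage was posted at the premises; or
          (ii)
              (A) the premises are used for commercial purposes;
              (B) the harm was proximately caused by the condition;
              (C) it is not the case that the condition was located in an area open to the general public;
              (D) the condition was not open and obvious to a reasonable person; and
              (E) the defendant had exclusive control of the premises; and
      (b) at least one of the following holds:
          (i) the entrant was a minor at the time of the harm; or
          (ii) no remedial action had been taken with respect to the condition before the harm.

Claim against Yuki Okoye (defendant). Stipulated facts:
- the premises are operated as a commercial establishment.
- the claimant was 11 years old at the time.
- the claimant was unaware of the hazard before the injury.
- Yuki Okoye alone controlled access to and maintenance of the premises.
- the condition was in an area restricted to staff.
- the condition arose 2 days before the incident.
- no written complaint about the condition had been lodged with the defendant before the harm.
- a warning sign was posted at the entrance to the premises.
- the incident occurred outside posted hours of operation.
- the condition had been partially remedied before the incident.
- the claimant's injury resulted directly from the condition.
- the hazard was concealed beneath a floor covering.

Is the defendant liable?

Yes — liable.

(a) not (during posted hours) — holds.
(b) complaint lodged — fails.
(c) condition ≥5 days old — not satisfied.
So (1) is not satisfied (T AND F AND F).
(i) no signage posted — not met.
(A) commercial use — holds.
(B) proximate cause — holds.
(C) not (public area) — met.
(D) not open/obvious — satisfied.
(E) exclusive control — met.
(ii) = T AND T AND T AND T AND T = true.
(a): F OR T → true.
(i) entrant a minor — holds.
(ii) no remedial action — not met.
(b): T OR F → true.
(2): T AND T → true.
Overall = F OR T = true.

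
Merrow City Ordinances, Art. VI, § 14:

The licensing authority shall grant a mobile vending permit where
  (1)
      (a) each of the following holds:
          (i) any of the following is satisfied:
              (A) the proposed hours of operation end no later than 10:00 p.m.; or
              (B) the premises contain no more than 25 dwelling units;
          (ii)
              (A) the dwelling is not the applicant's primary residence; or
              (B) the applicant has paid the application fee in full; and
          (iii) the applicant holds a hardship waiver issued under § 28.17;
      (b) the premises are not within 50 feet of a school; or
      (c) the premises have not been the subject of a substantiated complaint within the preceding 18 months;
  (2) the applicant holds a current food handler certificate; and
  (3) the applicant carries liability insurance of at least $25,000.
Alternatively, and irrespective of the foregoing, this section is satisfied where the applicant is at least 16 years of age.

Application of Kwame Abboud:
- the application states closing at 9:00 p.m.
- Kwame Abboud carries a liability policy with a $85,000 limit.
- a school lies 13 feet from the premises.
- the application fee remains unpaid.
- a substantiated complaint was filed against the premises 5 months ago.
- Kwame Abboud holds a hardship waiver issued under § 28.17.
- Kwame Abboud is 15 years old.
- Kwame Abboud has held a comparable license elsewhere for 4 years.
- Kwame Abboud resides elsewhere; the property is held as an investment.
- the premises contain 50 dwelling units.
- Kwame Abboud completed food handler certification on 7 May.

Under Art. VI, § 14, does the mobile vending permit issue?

(A) closes by 10 p.m. — holds.
(B) ≤ 25 units — not satisfied.
So (i) is satisfied (T OR F).
(A) not (primary residence) — met.
(B) fee paid — not met.
So (ii) is satisfied (T OR F).
(iii) hardship waiver — satisfied.
(a) = T AND T AND T = true.
(b) ≥50 ft from school — not satisfied.
(c) no complaint in 18 mo. — fails.
So (1) is satisfied (T OR F OR F).
(2) food handler cert. — holds.
(3) insurance ≥ $25,000 — met.
So Overall is satisfied (T AND T AND T).
Exception (age ≥ 16) — not satisfied.
Result: main true OR exception false → true.

Yes — granted.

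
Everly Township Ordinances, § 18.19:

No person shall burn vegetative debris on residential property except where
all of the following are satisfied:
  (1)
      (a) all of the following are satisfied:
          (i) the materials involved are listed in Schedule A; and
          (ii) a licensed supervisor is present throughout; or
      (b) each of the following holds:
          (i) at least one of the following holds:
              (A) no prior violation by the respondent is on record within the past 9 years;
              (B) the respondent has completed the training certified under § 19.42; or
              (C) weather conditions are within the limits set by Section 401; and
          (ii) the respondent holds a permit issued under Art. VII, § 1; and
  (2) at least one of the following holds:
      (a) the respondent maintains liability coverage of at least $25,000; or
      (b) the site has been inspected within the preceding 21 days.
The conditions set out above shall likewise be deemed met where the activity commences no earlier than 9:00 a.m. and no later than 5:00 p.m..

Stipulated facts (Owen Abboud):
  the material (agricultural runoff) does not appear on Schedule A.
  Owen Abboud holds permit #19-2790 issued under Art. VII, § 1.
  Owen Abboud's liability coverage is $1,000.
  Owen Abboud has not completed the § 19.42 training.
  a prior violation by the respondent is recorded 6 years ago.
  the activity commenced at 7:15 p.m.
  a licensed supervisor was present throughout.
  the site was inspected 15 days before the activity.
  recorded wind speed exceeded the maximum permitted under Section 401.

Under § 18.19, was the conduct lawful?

(i) Schedule A material — not met.
(ii) supervisor present — satisfied.
So (a) is not satisfied (F AND T).
(A) no prior violation — not satisfied.
(B) training certified — not met.
(C) weather ok — fails.
(i) = F OR F OR F = false.
(ii) holds permit — met.
(b) = F AND T = false.
So (1) is not satisfied (F OR F).
(a) coverage ≥ $25,000 — not satisfied.
(b) site inspected — met.
(2): F OR T → true.
Overall: F AND T → false.
Exception (start within hours) — not satisfied.
Result: main false OR exception false → false.

No — unlawful.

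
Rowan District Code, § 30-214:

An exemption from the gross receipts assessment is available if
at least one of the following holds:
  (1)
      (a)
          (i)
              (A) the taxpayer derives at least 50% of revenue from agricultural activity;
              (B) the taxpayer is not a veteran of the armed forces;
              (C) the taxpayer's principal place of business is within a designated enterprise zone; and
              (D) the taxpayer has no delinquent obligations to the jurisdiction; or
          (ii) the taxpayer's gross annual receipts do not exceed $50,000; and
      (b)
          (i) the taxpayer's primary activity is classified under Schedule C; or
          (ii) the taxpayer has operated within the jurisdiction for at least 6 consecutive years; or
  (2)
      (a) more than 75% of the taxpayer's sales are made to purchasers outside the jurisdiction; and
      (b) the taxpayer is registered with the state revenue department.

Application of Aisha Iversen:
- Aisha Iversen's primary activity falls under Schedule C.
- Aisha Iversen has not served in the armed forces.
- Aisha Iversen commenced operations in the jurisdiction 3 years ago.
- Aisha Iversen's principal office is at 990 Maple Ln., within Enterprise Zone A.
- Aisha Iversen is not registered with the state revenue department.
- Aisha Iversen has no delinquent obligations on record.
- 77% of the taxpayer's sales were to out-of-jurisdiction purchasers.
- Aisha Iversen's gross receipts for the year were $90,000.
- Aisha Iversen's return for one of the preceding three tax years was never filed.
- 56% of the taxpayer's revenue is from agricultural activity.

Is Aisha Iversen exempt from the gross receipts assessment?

(A) ≥50% agricultural — satisfied.
(B) not (veteran) — satisfied.
(C) in enterprise zone — met.
(D) no delinquency — satisfied.
(i) = T AND T AND T AND T = true.
(ii) receipts ≤ $50,000 — not met.
So (a) is satisfied (T OR F).
(i) Schedule C activity — satisfied.
(ii) ≥ 6 yrs in jurisdiction — not satisfied.
(b): T OR F → true.
(1): T AND T → true.
(a) >75% out-of-jur. sales — satisfied.
(b) state-registered — not satisfied.
(2): T AND F → false.
So Overall is satisfied (T OR F).

Yes — exempt.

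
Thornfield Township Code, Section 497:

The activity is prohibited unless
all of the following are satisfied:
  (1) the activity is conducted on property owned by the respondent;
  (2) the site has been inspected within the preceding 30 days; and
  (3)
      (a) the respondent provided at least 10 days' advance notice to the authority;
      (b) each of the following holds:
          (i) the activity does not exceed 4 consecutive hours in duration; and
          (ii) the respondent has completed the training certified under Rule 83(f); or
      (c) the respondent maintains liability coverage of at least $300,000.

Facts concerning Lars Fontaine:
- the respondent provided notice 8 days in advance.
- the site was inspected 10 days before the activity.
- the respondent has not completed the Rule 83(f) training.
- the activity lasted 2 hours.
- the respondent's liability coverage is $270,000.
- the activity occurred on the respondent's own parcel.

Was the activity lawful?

(1) own property — holds.
(2) site inspected — holds.
(a) ≥10 days' notice — not met.
(i) ≤ 4 hrs duration — satisfied.
(ii) training certified — fails.
So (b) is not satisfied (T AND F).
(c) coverage ≥ $300,000 — not met.
So (3) is not satisfied (F OR F OR F).
Overall: T AND T AND F → false.

No — unlawful.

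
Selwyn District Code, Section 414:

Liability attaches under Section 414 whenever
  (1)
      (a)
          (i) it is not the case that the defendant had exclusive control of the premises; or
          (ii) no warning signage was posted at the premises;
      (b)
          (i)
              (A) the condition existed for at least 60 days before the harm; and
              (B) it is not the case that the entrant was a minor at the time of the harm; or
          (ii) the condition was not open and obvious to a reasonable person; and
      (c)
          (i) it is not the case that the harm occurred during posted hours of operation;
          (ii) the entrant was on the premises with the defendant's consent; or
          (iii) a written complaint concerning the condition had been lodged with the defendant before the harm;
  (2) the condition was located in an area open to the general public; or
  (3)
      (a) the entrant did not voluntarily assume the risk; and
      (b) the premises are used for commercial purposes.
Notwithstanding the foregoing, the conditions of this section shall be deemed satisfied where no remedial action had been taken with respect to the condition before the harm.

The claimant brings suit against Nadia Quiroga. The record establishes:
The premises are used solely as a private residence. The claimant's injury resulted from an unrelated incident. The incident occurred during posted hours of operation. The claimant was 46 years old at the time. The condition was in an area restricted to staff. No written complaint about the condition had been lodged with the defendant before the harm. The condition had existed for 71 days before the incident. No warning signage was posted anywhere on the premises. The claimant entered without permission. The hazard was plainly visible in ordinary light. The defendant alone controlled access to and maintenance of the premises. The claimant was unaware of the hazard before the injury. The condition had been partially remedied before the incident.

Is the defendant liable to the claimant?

No — not liable.

(i) not (exclusive control) — not satisfied.
(ii) no signage posted — satisfied.
(a) = F OR T = true.
(A) condition ≥60 days old — holds.
(B) not (entrant a minor) — holds.
So (i) is satisfied (T AND T).
(ii) not open/obvious — fails.
(b): T OR F → true.
(i) not (during posted hours) — not met.
(ii) consent to enter — not satisfied.
(iii) complaint lodged — not met.
(c) = F OR F OR F = false.
(1): T AND T AND F → false.
(2) public area — not met.
(a) no assumed risk — holds.
(b) commercial use — not satisfied.
(3) = T AND F = false.
Overall: F OR F OR F → false.
Exception (no remedial action) — not satisfied.
Result: main false OR exception false → false.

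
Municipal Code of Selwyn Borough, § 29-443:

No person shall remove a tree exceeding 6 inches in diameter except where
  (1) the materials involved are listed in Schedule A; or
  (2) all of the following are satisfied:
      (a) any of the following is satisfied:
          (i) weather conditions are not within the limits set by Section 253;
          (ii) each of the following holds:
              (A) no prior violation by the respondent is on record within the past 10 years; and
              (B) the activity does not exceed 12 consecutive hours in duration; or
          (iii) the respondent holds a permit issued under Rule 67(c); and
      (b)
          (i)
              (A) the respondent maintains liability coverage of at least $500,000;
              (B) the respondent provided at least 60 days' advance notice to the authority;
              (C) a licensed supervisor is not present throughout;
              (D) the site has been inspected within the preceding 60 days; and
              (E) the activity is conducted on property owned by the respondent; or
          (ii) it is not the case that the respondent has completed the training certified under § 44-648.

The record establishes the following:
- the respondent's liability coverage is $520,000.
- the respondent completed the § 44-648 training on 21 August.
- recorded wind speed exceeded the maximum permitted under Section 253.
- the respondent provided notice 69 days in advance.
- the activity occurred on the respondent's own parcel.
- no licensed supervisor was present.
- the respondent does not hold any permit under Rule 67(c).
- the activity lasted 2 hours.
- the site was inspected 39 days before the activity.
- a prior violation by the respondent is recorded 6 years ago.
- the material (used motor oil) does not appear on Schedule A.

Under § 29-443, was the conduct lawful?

(1) Schedule A material — not satisfied.
(i) not (weather ok) — met.
(A) no prior violation — not satisfied.
(B) ≤ 12 hrs duration — met.
So (ii) is not satisfied (F AND T).
(iii) holds permit — not met.
(a): T OR F OR F → true.
(A) coverage ≥ $500,000 — satisfied.
(B) ≥60 days' notice — met.
(C) not (supervisor present) — satisfied.
(D) site inspected — holds.
(E) own property — met.
(i) = T AND T AND T AND T AND T = true.
(ii) not (training certified) — not satisfied.
(b): T OR F → true.
(2) = T AND T = true.
So Overall is satisfied (F OR T).

Yes — lawful.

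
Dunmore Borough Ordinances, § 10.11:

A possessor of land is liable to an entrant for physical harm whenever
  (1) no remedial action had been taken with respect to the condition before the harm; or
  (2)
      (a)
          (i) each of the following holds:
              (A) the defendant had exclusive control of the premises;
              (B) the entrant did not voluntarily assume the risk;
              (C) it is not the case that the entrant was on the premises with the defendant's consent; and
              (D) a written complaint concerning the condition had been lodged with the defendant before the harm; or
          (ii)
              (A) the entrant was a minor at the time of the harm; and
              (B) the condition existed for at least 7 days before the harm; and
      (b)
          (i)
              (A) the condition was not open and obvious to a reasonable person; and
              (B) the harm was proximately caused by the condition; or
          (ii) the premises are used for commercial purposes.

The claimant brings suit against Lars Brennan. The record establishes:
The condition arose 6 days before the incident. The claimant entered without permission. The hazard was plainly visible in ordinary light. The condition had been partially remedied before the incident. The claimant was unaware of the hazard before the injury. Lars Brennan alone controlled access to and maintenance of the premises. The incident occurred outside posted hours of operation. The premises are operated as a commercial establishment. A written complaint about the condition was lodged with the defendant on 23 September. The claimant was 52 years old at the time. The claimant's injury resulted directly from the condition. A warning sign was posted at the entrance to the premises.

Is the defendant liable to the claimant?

(1) no remedial action — not met.
(A) exclusive control — satisfied.
(B) no assumed risk — holds.
(C) not (consent to enter) — holds.
(D) complaint lodged — satisfied.
(i): T AND T AND T AND T → true.
(A) entrant a minor — not satisfied.
(B) condition ≥7 days old — not satisfied.
(ii) = F AND F = false.
(a) = T OR F = true.
(A) not open/obvious — not satisfied.
(B) proximate cause — holds.
(i): F AND T → false.
(ii) commercial use — satisfied.
(b): F OR T → true.
(2) = T AND T = true.
Overall = F OR T = true.

Yes — liable.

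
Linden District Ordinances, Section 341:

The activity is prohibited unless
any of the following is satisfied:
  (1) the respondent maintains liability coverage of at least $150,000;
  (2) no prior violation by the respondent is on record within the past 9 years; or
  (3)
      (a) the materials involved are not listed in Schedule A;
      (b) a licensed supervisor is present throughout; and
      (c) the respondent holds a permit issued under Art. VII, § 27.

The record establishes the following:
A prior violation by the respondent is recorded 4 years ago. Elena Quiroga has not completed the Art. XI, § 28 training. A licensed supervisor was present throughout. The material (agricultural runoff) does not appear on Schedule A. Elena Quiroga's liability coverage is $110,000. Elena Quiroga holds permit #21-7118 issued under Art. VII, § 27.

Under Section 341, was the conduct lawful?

(1) coverage ≥ $150,000 — fails.
(2) no prior violation — not satisfied.
(a) not (Schedule A material) — satisfied.
(b) supervisor present — satisfied.
(c) holds permit — met.
So (3) is satisfied (T AND T AND T).
Overall: F OR F OR T → true.

Yes — lawful.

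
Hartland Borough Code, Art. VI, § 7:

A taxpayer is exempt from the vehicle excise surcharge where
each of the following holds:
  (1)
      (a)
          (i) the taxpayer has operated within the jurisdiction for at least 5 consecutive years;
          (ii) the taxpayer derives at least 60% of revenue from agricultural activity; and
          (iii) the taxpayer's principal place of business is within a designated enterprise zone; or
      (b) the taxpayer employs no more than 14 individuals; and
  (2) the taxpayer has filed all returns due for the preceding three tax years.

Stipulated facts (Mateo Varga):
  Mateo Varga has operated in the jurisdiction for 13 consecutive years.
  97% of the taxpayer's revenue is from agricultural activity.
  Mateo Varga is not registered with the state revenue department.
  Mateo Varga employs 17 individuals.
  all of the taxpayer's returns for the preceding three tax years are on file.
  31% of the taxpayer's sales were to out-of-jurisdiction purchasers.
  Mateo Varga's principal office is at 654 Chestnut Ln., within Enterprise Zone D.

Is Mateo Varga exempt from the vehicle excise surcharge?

(i) ≥ 5 yrs in jurisdiction — satisfied.
(ii) ≥60% agricultural — holds.
(iii) in enterprise zone — satisfied.
(a) = T AND T AND T = true.
(b) ≤ 14 employees — fails.
(1) = T OR F = true.
(2) returns current — satisfied.
Overall: T AND T → true.

Yes — exempt.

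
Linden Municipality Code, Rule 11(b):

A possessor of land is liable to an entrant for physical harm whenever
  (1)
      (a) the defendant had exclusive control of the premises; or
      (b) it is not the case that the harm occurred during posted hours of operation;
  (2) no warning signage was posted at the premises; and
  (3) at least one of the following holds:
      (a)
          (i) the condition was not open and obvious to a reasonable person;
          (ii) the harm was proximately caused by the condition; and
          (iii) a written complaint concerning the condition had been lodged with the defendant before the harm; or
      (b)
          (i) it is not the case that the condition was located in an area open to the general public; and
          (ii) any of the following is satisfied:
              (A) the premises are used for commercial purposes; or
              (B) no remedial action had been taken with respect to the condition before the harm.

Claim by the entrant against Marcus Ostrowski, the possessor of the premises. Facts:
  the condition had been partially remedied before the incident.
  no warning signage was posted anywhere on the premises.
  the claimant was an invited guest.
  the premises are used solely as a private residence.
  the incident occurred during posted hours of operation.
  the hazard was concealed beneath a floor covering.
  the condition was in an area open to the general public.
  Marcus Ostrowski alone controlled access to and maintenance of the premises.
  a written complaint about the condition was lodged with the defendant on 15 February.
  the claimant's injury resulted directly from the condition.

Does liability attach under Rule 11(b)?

Yes — liable.

(a) exclusive control — holds.
(b) not (during posted hours) — not satisfied.
So (1) is satisfied (T OR F).
(2) no signage posted — holds.
(i) not open/obvious — holds.
(ii) proximate cause — satisfied.
(iii) complaint lodged — satisfied.
So (a) is satisfied (T AND T AND T).
(i) not (public area) — not met.
(A) commercial use — not met.
(B) no remedial action — not met.
(ii): F OR F → false.
(b) = F AND F = false.
So (3) is satisfied (T OR F).
So Overall is satisfied (T AND T AND T).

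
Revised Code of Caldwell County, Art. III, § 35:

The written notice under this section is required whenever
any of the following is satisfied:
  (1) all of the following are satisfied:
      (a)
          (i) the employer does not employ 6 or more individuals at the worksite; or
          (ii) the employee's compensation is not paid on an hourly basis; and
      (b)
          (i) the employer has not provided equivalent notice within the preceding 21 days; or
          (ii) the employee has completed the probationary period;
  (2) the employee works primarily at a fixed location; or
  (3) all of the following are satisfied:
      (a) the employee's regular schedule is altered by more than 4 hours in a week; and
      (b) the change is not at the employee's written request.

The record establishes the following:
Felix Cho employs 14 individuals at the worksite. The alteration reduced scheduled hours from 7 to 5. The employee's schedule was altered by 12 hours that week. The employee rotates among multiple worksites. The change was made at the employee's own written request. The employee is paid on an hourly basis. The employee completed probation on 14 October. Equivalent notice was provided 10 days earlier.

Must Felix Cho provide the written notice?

(i) not (≥ 6 at site) — not satisfied.
(ii) not (hourly-paid) — not met.
(a) = F OR F = false.
(i) no recent notice — not met.
(ii) past probation — met.
(b) = F OR T = true.
(1): F AND T → false.
(2) fixed location — fails.
(a) schedule shift > 4h — met.
(b) not employee-requested — not met.
(3): T AND F → false.
So Overall is not satisfied (F OR F OR F).

No — not required.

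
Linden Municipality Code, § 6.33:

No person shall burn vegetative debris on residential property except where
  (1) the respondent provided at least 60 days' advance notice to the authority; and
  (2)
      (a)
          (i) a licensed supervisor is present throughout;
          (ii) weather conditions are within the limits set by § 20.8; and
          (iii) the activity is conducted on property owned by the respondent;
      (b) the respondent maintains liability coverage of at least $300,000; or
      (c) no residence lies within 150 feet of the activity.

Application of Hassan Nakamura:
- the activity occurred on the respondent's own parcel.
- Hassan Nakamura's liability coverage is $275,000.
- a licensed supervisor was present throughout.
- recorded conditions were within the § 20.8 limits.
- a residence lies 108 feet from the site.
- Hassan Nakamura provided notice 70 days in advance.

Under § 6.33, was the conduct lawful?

(1) ≥60 days' notice — satisfied.
(i) supervisor present — satisfied.
(ii) weather ok — satisfied.
(iii) own property — met.
So (a) is satisfied (T AND T AND T).
(b) coverage ≥ $300,000 — not satisfied.
(c) no residence in 150 ft — fails.
(2) = T OR F OR F = true.
Overall = T AND T = true.

Yes — lawful.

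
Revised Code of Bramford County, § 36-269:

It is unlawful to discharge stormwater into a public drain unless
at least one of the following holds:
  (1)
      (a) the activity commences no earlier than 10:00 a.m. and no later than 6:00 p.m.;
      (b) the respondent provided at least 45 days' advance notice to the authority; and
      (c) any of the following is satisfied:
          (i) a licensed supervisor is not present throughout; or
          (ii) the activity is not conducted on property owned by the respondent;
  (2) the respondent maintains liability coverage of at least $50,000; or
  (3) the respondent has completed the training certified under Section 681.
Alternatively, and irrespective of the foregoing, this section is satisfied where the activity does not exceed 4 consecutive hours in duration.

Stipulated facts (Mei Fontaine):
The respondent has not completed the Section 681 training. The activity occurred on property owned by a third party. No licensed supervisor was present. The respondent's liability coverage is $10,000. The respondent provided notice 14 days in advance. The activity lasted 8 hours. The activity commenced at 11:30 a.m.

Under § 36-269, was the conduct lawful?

(a) start within hours — met.
(b) ≥45 days' notice — fails.
(i) not (supervisor present) — met.
(ii) not (own property) — holds.
So (c) is satisfied (T OR T).
(1) = T AND F AND T = false.
(2) coverage ≥ $50,000 — fails.
(3) training certified — not satisfied.
Overall: F OR F OR F → false.
Exception (≤ 4 hrs duration) — not satisfied.
Result: main false OR exception false → false.

No — unlawful.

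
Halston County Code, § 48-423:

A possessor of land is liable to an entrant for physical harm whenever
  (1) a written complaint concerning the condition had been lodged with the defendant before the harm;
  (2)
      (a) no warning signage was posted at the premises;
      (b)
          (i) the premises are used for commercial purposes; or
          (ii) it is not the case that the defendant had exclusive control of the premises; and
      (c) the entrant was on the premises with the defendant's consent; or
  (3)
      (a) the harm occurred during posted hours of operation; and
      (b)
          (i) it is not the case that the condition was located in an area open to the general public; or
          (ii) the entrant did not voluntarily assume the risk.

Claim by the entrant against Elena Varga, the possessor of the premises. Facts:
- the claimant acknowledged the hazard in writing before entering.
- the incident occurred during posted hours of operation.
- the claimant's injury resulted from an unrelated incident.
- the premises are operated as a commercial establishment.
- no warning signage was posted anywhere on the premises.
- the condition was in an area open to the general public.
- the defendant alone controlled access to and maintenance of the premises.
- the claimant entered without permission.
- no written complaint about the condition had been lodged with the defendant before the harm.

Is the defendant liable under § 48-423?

(1) complaint lodged — not satisfied.
(a) no signage posted — satisfied.
(i) commercial use — holds.
(ii) not (exclusive control) — not satisfied.
(b) = T OR F = true.
(c) consent to enter — fails.
(2) = T AND T AND F = false.
(a) during posted hours — satisfied.
(i) not (public area) — not satisfied.
(ii) no assumed risk — not satisfied.
(b) = F OR F = false.
So (3) is not satisfied (T AND F).
Overall = F OR F OR F = false.

No — not liable.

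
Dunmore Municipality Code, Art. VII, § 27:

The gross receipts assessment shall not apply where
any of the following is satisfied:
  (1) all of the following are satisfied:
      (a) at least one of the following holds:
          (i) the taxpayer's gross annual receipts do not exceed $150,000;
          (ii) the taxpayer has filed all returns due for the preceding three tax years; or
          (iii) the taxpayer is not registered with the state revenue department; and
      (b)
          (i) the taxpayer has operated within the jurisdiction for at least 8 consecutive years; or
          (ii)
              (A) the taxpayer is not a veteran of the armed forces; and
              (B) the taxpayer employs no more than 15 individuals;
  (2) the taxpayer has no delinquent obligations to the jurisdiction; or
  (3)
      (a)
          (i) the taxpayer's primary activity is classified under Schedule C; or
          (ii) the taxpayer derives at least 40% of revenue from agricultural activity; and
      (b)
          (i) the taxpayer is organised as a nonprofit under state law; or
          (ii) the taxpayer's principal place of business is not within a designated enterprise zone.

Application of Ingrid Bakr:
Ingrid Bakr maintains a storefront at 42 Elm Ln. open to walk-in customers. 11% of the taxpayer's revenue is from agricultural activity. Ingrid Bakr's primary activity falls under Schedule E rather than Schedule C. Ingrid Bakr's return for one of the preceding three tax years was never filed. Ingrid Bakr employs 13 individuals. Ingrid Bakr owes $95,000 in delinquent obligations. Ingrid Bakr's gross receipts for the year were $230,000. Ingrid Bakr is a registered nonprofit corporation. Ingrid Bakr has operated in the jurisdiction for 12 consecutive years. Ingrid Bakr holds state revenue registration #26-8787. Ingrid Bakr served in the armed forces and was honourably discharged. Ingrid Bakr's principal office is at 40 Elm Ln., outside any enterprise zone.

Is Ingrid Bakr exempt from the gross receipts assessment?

(i) receipts ≤ $150,000 — not met.
(ii) returns current — fails.
(iii) not (state-registered) — not met.
So (a) is not satisfied (F OR F OR F).
(i) ≥ 8 yrs in jurisdiction — met.
(A) not (veteran) — fails.
(B) ≤ 15 employees — met.
(ii) = F AND T = false.
So (b) is satisfied (T OR F).
So (1) is not satisfied (F AND T).
(2) no delinquency — not met.
(i) Schedule C activity — not satisfied.
(ii) ≥40% agricultural — not satisfied.
(a): F OR F → false.
(i) nonprofit — met.
(ii) not (in enterprise zone) — satisfied.
(b): T OR T → true.
(3) = F AND T = false.
Overall: F OR F OR F → false.

No — not exempt.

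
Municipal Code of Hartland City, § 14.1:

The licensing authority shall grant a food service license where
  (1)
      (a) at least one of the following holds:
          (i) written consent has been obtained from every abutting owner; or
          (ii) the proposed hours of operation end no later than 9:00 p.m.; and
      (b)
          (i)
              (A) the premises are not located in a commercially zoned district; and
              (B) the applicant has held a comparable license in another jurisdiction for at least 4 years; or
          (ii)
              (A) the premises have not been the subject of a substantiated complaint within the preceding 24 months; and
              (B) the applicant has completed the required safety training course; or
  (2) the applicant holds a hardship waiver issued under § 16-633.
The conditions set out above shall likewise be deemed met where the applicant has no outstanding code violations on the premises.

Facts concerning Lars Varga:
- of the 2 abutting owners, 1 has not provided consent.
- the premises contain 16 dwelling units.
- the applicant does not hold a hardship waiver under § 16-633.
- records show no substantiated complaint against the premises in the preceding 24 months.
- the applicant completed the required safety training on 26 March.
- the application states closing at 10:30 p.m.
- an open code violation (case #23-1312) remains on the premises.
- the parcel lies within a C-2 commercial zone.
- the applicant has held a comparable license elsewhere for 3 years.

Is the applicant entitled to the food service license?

No — denied.

(i) all abutters consent — not satisfied.
(ii) closes by 9 p.m. — not satisfied.
So (a) is not satisfied (F OR F).
(A) not (commercially zoned) — not satisfied.
(B) prior license ≥ 4 yr — not met.
(i) = F AND F = false.
(A) no complaint in 24 mo. — met.
(B) safety training — met.
So (ii) is satisfied (T AND T).
(b) = F OR T = true.
(1) = F AND T = false.
(2) hardship waiver — fails.
Overall: F OR F → false.
Exception (no code violations) — not satisfied.
Result: main false OR exception false → false.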